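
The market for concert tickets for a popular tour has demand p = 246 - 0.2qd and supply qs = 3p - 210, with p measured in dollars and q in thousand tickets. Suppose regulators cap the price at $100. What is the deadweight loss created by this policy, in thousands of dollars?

Rearranging demand gives qd = 1230 - 5p. Setting quantity demanded equal to quantity supplied, 1230 - 5p = 3p - 210, gives p* = 180 and q* = 330.
The ceiling of 100 is below the equilibrium price 180, so it binds.
At p = 100: qd = 1230 - 5·100 = 730 and qs = 3·100 - 210 = 90.
Quantity traded falls to 90. At q = 90 the demand price is (1230 - 90)/5 = 228 and the supply price is (210 + 90)/3 = 100.
Deadweight loss = ½ · (228 - 100) · (330 - 90) = ½ · 128 · 240 = 15360.

15360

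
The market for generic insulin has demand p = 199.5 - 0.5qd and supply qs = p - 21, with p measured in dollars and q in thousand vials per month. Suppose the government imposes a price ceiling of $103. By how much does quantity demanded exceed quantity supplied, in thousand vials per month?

Rearranging demand gives qd = 399 - 2p. In a free market, 399 - 2p = p - 21 gives the equilibrium p* = 140, q* = 119.
Because the ceiling (103) lies below the market-clearing price, it is binding.
At p = 103: qd = 399 - 2·103 = 193 and qs = 103 - 21 = 82.
Shortage = qd - qs = 193 - 82 = 111.

111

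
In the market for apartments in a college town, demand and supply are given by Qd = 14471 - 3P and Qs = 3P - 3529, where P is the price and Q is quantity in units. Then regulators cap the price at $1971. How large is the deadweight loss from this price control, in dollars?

Equilibrium: 14471 - 3P = 3P - 3529, so 18000 = 6P and P* = 3000, Q* = 5471.
Because the ceiling (1971) lies below the market-clearing price, it is binding.
At P = 1971: Qd = 14471 - 3·1971 = 8558 and Qs = 3·1971 - 3529 = 2384.
Quantity traded falls to 2384. At Q = 2384 the demand price is (14471 - 2384)/3 = 4029 and the supply price is (3529 + 2384)/3 = 1971.
Deadweight loss = ½ · (4029 - 1971) · (5471 - 2384) = ½ · 2058 · 3087 = 3176523.

3176523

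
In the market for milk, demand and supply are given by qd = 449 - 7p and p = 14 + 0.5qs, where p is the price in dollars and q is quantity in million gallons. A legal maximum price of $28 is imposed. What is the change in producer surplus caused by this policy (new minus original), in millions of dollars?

Rearranging supply gives qs = 2p - 28. Setting quantity demanded equal to quantity supplied, 449 - 7p = 2p - 28, gives p* = 53 and q* = 78.
Because the ceiling (28) lies below the market-clearing price, it is binding.
At p = 28: qd = 449 - 7·28 = 253 and qs = 2·28 - 28 = 28.
Producer surplus without the control is ½ · (53 - 14) · 78 = 1521.
With the ceiling, producers sell 28 units at 28, so PS = ½ · (28 - 14) · 28 = 196.
Change in producer surplus = 196 - 1521 = -1325.

-1325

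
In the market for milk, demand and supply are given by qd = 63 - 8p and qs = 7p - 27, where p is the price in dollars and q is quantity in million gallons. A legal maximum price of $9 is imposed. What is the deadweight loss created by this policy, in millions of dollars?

0

Equilibrium: 63 - 8p = 7p - 27, so 90 = 15p and p* = 6, q* = 15.
Since 9 is above p* = 6, the ceiling does not bind and the free-market outcome prevails.
Since the control does not bind, no trades are prevented and deadweight loss is zero.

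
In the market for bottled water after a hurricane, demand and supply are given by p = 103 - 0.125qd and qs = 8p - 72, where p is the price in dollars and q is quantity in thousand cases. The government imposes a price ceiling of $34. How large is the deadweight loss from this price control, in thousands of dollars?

3872

Rearranging demand gives qd = 824 - 8p. In a free market, 824 - 8p = 8p - 72 gives the equilibrium p* = 56, q* = 376.
Because the ceiling (34) lies below the market-clearing price, it is binding.
At p = 34: qd = 824 - 8·34 = 552 and qs = 8·34 - 72 = 200.
Quantity traded falls to 200. At q = 200 the demand price is (824 - 200)/8 = 78 and the supply price is (72 + 200)/8 = 34.
Deadweight loss = ½ · (78 - 34) · (376 - 200) = ½ · 44 · 176 = 3872.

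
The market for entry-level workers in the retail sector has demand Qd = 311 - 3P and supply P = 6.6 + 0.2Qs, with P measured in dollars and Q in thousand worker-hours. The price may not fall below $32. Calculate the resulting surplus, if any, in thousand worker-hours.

Rearranging supply gives Qs = 5P - 33. Equilibrium: 311 - 3P = 5P - 33, so 344 = 8P and P* = 43, Q* = 182.
The floor of 32 is below the equilibrium price 43, so it is not binding; the market clears at P* = 43, Q* = 182.
Since the control does not bind, there is no surplus.

0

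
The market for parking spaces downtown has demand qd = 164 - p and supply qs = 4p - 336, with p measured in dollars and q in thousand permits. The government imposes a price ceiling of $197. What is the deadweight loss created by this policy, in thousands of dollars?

0

Setting quantity demanded equal to quantity supplied, 164 - p = 4p - 336, gives p* = 100 and q* = 64.
The ceiling of 197 is above the equilibrium price 100, so it is not binding; the market clears at p* = 100, q* = 64.
Since the control does not bind, no trades are prevented and deadweight loss is zero.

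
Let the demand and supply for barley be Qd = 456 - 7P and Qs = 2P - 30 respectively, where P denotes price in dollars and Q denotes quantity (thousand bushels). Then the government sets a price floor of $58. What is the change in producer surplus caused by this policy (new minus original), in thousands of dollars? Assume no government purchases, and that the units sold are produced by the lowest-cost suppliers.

4

In a free market, 456 - 7P = 2P - 30 gives the equilibrium P* = 54, Q* = 78.
Since 58 > 54, the floor is binding.
At P = 58: Qd = 456 - 7·58 = 50 and Qs = 2·58 - 30 = 86.
Producer surplus without the control is ½ · (54 - 15) · 78 = 1521.
With the floor, 50 units are sold at 58. The supply price at Q = 50 is 40, so PS = ½ · [(58 - 15) + (58 - 40)] · 50 = 1525.
Change in producer surplus = 1525 - 1521 = 4.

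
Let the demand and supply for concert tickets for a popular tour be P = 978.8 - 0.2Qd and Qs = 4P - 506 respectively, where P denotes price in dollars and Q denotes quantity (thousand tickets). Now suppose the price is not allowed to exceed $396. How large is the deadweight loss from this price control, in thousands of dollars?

149817.6

Rearranging demand gives Qd = 4894 - 5P. Setting quantity demanded equal to quantity supplied, 4894 - 5P = 4P - 506, gives P* = 600 and Q* = 1894.
The ceiling of 396 is below the equilibrium price 600, so it binds.
At P = 396: Qd = 4894 - 5·396 = 2914 and Qs = 4·396 - 506 = 1078.
Quantity traded falls to 1078. At Q = 1078 the demand price is (4894 - 1078)/5 = 763.2 and the supply price is (506 + 1078)/4 = 396.
Deadweight loss = ½ · (763.2 - 396) · (1894 - 1078) = ½ · 367.2 · 816 = 149817.6.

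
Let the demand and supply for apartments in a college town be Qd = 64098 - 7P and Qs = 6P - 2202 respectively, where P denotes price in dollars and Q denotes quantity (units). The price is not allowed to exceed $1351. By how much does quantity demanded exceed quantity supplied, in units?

48737

Setting quantity demanded equal to quantity supplied, 64098 - 7P = 6P - 2202, gives P* = 5100 and Q* = 28398.
Because the ceiling (1351) lies below the market-clearing price, it is binding.
At P = 1351: Qd = 64098 - 7·1351 = 54641 and Qs = 6·1351 - 2202 = 5904.
Shortage = Qd - Qs = 54641 - 5904 = 48737.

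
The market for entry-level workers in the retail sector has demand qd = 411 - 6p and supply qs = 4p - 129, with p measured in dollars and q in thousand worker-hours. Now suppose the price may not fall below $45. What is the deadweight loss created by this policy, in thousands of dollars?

0

Equilibrium: 411 - 6p = 4p - 129, so 540 = 10p and p* = 54, q* = 87.
The floor of 45 is below the equilibrium price 54, so it is not binding; the market clears at p* = 54, q* = 87.
Since the control does not bind, no trades are prevented and deadweight loss is zero.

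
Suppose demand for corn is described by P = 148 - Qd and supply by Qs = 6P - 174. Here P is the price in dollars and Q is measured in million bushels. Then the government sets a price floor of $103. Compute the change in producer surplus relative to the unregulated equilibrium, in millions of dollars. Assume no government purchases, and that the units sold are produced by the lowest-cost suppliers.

Rearranging demand gives Qd = 148 - P. Without the control the market clears where 148 - P = 6P - 174, i.e. P* = 46 and Q* = 102.
The floor of 103 is above the equilibrium price 46, so it binds.
At P = 103: Qd = 148 - 103 = 45 and Qs = 6·103 - 174 = 444.
Producer surplus without the control is ½ · (46 - 29) · 102 = 867.
With the floor, 45 units are sold at 103. The supply price at Q = 45 is 36.5, so PS = ½ · [(103 - 29) + (103 - 36.5)] · 45 = 3161.25.
Change in producer surplus = 3161.25 - 867 = 2294.25.

2294.25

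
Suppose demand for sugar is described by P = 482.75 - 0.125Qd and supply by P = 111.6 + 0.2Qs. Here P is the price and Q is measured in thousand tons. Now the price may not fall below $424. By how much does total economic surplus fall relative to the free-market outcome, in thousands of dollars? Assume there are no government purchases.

73382.4

Rearranging demand gives Qd = 3862 - 8P; rearranging supply gives Qs = 5P - 558. Without the control the market clears where 3862 - 8P = 5P - 558, i.e. P* = 340 and Q* = 1142.
The floor of 424 is above the equilibrium price 340, so it binds.
At P = 424: Qd = 3862 - 8·424 = 470 and Qs = 5·424 - 558 = 1562.
Quantity traded falls to 470. At Q = 470 the demand price is (3862 - 470)/8 = 424 and the supply price is (558 + 470)/5 = 205.6.
Deadweight loss = ½ · (424 - 205.6) · (1142 - 470) = ½ · 218.4 · 672 = 73382.4.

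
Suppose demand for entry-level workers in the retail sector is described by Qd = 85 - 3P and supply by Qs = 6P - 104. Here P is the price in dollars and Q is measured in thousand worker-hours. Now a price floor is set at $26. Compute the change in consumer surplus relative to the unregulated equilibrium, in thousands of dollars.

-72.5

In a free market, 85 - 3P = 6P - 104 gives the equilibrium P* = 21, Q* = 22.
Because the floor (26) lies above the market-clearing price, it is binding.
At P = 26: Qd = 85 - 3·26 = 7 and Qs = 6·26 - 104 = 52.
Consumer surplus without the control is ½ · (85/3 - 21) · 22 = 242/3.
With the floor, consumers buy 7 units at 26, so CS = ½ · (85/3 - 26) · 7 = 49/6.
Change in consumer surplus = 49/6 - 242/3 = -72.5.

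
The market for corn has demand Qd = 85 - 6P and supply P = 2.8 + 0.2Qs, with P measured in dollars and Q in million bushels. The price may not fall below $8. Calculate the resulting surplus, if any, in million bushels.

Rearranging supply gives Qs = 5P - 14. Setting quantity demanded equal to quantity supplied, 85 - 6P = 5P - 14, gives P* = 9 and Q* = 31.
Since 8 is below P* = 9, the floor does not bind and the free-market outcome prevails.
Since the control does not bind, there is no surplus.

0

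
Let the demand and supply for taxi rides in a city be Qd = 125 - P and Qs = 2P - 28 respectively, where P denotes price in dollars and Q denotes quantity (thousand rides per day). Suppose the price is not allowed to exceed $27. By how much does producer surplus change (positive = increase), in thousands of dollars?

-1200

In a free market, 125 - P = 2P - 28 gives the equilibrium P* = 51, Q* = 74.
The ceiling of 27 is below the equilibrium price 51, so it binds.
At P = 27: Qd = 125 - 27 = 98 and Qs = 2·27 - 28 = 26.
Producer surplus without the control is ½ · (51 - 14) · 74 = 1369.
With the ceiling, producers sell 26 units at 27, so PS = ½ · (27 - 14) · 26 = 169.
Change in producer surplus = 169 - 1369 = -1200.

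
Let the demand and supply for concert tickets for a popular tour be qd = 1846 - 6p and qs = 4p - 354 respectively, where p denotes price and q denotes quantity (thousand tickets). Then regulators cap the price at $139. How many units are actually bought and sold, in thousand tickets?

202

Equilibrium: 1846 - 6p = 4p - 354, so 2200 = 10p and p* = 220, q* = 526.
Since 139 < 220, the ceiling is binding.
At p = 139: qd = 1846 - 6·139 = 1012 and qs = 4·139 - 354 = 202.
The quantity actually transacted is the short side, supply: 202.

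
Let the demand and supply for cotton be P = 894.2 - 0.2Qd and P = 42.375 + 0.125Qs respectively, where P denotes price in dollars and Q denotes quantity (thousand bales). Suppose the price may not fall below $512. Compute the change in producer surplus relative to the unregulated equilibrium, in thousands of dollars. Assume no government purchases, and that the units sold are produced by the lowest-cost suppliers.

Rearranging demand gives Qd = 4471 - 5P; rearranging supply gives Qs = 8P - 339. Without the control the market clears where 4471 - 5P = 8P - 339, i.e. P* = 370 and Q* = 2621.
Since 512 > 370, the floor is binding.
At P = 512: Qd = 4471 - 5·512 = 1911 and Qs = 8·512 - 339 = 3757.
Producer surplus without the control is ½ · (370 - 42.375) · 2621 = 429352.5625.
With the floor, 1911 units are sold at 512. The supply price at Q = 1911 is 281.25, so PS = ½ · [(512 - 42.375) + (512 - 281.25)] · 1911 = 669208.3125.
Change in producer surplus = 669208.3125 - 429352.5625 = 239855.75.

239855.75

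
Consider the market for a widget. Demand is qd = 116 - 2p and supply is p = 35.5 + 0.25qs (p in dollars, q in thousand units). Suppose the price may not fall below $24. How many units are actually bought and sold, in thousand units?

Rearranging supply gives qs = 4p - 142. Equilibrium: 116 - 2p = 4p - 142, so 258 = 6p and p* = 43, q* = 30.
The floor of 24 is below the equilibrium price 43, so it is not binding; the market clears at p* = 43, q* = 30.

30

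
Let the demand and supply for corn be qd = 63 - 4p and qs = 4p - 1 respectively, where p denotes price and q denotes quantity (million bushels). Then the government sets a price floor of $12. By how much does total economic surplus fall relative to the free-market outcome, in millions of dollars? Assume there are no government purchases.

Setting quantity demanded equal to quantity supplied, 63 - 4p = 4p - 1, gives p* = 8 and q* = 31.
Because the floor (12) lies above the market-clearing price, it is binding.
At p = 12: qd = 63 - 4·12 = 15 and qs = 4·12 - 1 = 47.
Quantity traded falls to 15. At q = 15 the demand price is (63 - 15)/4 = 12 and the supply price is (1 + 15)/4 = 4.
Deadweight loss = ½ · (12 - 4) · (31 - 15) = ½ · 8 · 16 = 64.

64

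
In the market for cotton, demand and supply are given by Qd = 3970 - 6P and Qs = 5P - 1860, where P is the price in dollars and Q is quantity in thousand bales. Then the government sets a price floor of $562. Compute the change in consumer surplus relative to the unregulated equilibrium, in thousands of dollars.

-22208

Equilibrium: 3970 - 6P = 5P - 1860, so 5830 = 11P and P* = 530, Q* = 790.
The floor of 562 is above the equilibrium price 530, so it binds.
At P = 562: Qd = 3970 - 6·562 = 598 and Qs = 5·562 - 1860 = 950.
Consumer surplus without the control is ½ · (1985/3 - 530) · 790 = 156025/3.
With the floor, consumers buy 598 units at 562, so CS = ½ · (1985/3 - 562) · 598 = 89401/3.
Change in consumer surplus = 89401/3 - 156025/3 = -22208.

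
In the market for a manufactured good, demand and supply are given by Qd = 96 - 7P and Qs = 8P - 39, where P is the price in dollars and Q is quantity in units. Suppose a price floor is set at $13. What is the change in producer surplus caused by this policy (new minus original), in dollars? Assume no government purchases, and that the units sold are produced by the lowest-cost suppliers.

In a free market, 96 - 7P = 8P - 39 gives the equilibrium P* = 9, Q* = 33.
Because the floor (13) lies above the market-clearing price, it is binding.
At P = 13: Qd = 96 - 7·13 = 5 and Qs = 8·13 - 39 = 65.
Producer surplus without the control is ½ · (9 - 4.875) · 33 = 68.0625.
With the floor, 5 units are sold at 13. The supply price at Q = 5 is 5.5, so PS = ½ · [(13 - 4.875) + (13 - 5.5)] · 5 = 39.0625.
Change in producer surplus = 39.0625 - 68.0625 = -29.

-29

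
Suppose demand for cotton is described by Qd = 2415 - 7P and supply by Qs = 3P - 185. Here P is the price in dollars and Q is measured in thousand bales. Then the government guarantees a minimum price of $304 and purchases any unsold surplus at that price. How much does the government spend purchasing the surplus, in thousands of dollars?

133760

In a free market, 2415 - 7P = 3P - 185 gives the equilibrium P* = 260, Q* = 595.
Because the floor (304) lies above the market-clearing price, it is binding.
At P = 304: Qd = 2415 - 7·304 = 287 and Qs = 3·304 - 185 = 727.
Surplus = Qs - Qd = 440.
Government expenditure = surplus × support price = 440 × 304 = 133760.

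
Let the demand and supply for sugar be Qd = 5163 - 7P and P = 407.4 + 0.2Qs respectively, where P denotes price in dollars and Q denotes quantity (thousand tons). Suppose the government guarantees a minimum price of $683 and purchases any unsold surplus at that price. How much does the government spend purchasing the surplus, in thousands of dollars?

680268

Rearranging supply gives Qs = 5P - 2037. Setting quantity demanded equal to quantity supplied, 5163 - 7P = 5P - 2037, gives P* = 600 and Q* = 963.
Because the floor (683) lies above the market-clearing price, it is binding.
At P = 683: Qd = 5163 - 7·683 = 382 and Qs = 5·683 - 2037 = 1378.
Surplus = Qs - Qd = 996.
Government expenditure = surplus × support price = 996 × 683 = 680268.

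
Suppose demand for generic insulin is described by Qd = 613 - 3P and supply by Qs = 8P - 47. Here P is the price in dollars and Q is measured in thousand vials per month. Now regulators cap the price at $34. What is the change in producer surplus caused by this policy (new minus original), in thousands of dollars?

-8554

In a free market, 613 - 3P = 8P - 47 gives the equilibrium P* = 60, Q* = 433.
Because the ceiling (34) lies below the market-clearing price, it is binding.
At P = 34: Qd = 613 - 3·34 = 511 and Qs = 8·34 - 47 = 225.
Producer surplus without the control is ½ · (60 - 5.875) · 433 = 11718.0625.
With the ceiling, producers sell 225 units at 34, so PS = ½ · (34 - 5.875) · 225 = 3164.0625.
Change in producer surplus = 3164.0625 - 11718.0625 = -8554.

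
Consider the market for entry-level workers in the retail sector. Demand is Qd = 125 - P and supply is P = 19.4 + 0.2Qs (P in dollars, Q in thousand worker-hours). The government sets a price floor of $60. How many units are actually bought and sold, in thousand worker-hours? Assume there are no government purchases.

65

Rearranging supply gives Qs = 5P - 97. In a free market, 125 - P = 5P - 97 gives the equilibrium P* = 37, Q* = 88.
Because the floor (60) lies above the market-clearing price, it is binding.
At P = 60: Qd = 125 - 60 = 65 and Qs = 5·60 - 97 = 203.
The quantity actually transacted is the short side, demand: 65.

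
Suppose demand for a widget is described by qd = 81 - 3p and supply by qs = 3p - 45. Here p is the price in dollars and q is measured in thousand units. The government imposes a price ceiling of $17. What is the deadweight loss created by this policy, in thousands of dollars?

48

Equilibrium: 81 - 3p = 3p - 45, so 126 = 6p and p* = 21, q* = 18.
The ceiling of 17 is below the equilibrium price 21, so it binds.
At p = 17: qd = 81 - 3·17 = 30 and qs = 3·17 - 45 = 6.
Quantity traded falls to 6. At q = 6 the demand price is (81 - 6)/3 = 25 and the supply price is (45 + 6)/3 = 17.
Deadweight loss = ½ · (25 - 17) · (18 - 6) = ½ · 8 · 12 = 48.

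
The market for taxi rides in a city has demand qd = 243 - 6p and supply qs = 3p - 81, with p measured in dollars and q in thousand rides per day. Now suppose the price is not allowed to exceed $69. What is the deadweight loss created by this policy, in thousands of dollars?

In a free market, 243 - 6p = 3p - 81 gives the equilibrium p* = 36, q* = 27.
The ceiling of 69 is above the equilibrium price 36, so it is not binding; the market clears at p* = 36, q* = 27.
Since the control does not bind, no trades are prevented and deadweight loss is zero.

0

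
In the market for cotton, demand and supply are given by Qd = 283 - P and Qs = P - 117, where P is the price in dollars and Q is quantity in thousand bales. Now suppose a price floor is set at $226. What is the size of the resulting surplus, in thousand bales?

Equilibrium: 283 - P = P - 117, so 400 = 2P and P* = 200, Q* = 83.
Since 226 > 200, the floor is binding.
At P = 226: Qd = 283 - 226 = 57 and Qs = 226 - 117 = 109.
Surplus = Qs - Qd = 109 - 57 = 52.

52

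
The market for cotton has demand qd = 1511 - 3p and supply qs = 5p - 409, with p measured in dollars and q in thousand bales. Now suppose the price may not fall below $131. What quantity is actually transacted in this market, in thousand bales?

Without the control the market clears where 1511 - 3p = 5p - 409, i.e. p* = 240 and q* = 791.
The floor of 131 is below the equilibrium price 240, so it is not binding; the market clears at p* = 240, q* = 791.

791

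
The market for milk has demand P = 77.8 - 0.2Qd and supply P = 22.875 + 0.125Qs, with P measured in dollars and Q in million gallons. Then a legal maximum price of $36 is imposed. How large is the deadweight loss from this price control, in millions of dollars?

Rearranging demand gives Qd = 389 - 5P; rearranging supply gives Qs = 8P - 183. Without the control the market clears where 389 - 5P = 8P - 183, i.e. P* = 44 and Q* = 169.
Because the ceiling (36) lies below the market-clearing price, it is binding.
At P = 36: Qd = 389 - 5·36 = 209 and Qs = 8·36 - 183 = 105.
Quantity traded falls to 105. At Q = 105 the demand price is (389 - 105)/5 = 56.8 and the supply price is (183 + 105)/8 = 36.
Deadweight loss = ½ · (56.8 - 36) · (169 - 105) = ½ · 20.8 · 64 = 665.6.

665.6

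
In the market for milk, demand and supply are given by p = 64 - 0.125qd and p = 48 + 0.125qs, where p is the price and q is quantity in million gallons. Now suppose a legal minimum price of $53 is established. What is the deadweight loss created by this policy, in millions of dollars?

Rearranging demand gives qd = 512 - 8p; rearranging supply gives qs = 8p - 384. Without the control the market clears where 512 - 8p = 8p - 384, i.e. p* = 56 and q* = 64.
The floor of 53 is below the equilibrium price 56, so it is not binding; the market clears at p* = 56, q* = 64.
Since the control does not bind, no trades are prevented and deadweight loss is zero.

0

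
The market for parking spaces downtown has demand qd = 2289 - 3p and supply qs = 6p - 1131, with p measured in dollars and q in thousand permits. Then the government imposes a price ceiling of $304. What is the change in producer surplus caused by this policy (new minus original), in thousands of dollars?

-69996

Without the control the market clears where 2289 - 3p = 6p - 1131, i.e. p* = 380 and q* = 1149.
Because the ceiling (304) lies below the market-clearing price, it is binding.
At p = 304: qd = 2289 - 3·304 = 1377 and qs = 6·304 - 1131 = 693.
Producer surplus without the control is ½ · (380 - 188.5) · 1149 = 110016.75.
With the ceiling, producers sell 693 units at 304, so PS = ½ · (304 - 188.5) · 693 = 40020.75.
Change in producer surplus = 40020.75 - 110016.75 = -69996.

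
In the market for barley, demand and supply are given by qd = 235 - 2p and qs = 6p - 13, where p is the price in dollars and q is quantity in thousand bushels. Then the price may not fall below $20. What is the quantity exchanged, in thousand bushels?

173

Setting quantity demanded equal to quantity supplied, 235 - 2p = 6p - 13, gives p* = 31 and q* = 173.
Since 20 is below p* = 31, the floor does not bind and the free-market outcome prevails.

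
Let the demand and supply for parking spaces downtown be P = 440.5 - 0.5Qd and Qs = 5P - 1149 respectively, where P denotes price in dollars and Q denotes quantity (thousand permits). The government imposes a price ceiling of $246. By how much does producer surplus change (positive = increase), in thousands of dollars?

Rearranging demand gives Qd = 881 - 2P. Without the control the market clears where 881 - 2P = 5P - 1149, i.e. P* = 290 and Q* = 301.
Since 246 < 290, the ceiling is binding.
At P = 246: Qd = 881 - 2·246 = 389 and Qs = 5·246 - 1149 = 81.
Producer surplus without the control is ½ · (290 - 229.8) · 301 = 9060.1.
With the ceiling, producers sell 81 units at 246, so PS = ½ · (246 - 229.8) · 81 = 656.1.
Change in producer surplus = 656.1 - 9060.1 = -8404.

-8404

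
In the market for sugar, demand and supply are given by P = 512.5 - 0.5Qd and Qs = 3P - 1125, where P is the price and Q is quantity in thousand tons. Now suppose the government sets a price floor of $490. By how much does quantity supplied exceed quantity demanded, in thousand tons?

Rearranging demand gives Qd = 1025 - 2P. In a free market, 1025 - 2P = 3P - 1125 gives the equilibrium P* = 430, Q* = 165.
Since 490 > 430, the floor is binding.
At P = 490: Qd = 1025 - 2·490 = 45 and Qs = 3·490 - 1125 = 345.
Surplus = Qs - Qd = 345 - 45 = 300.

300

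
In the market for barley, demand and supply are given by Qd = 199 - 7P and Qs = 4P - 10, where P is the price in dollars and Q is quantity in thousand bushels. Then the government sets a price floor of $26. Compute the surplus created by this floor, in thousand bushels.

77

Setting quantity demanded equal to quantity supplied, 199 - 7P = 4P - 10, gives P* = 19 and Q* = 66.
Because the floor (26) lies above the market-clearing price, it is binding.
At P = 26: Qd = 199 - 7·26 = 17 and Qs = 4·26 - 10 = 94.
Surplus = Qs - Qd = 94 - 17 = 77.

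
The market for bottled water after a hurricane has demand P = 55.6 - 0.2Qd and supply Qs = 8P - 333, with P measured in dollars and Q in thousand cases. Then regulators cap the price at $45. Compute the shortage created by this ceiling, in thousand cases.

Rearranging demand gives Qd = 278 - 5P. Equilibrium: 278 - 5P = 8P - 333, so 611 = 13P and P* = 47, Q* = 43.
Because the ceiling (45) lies below the market-clearing price, it is binding.
At P = 45: Qd = 278 - 5·45 = 53 and Qs = 8·45 - 333 = 27.
Shortage = Qd - Qs = 53 - 27 = 26.

26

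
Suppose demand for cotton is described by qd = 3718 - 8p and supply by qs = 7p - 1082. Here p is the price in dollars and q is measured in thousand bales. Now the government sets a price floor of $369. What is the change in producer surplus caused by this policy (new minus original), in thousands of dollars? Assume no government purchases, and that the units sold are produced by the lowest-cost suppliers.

Setting quantity demanded equal to quantity supplied, 3718 - 8p = 7p - 1082, gives p* = 320 and q* = 1158.
Because the floor (369) lies above the market-clearing price, it is binding.
At p = 369: qd = 3718 - 8·369 = 766 and qs = 7·369 - 1082 = 1501.
Producer surplus without the control is ½ · (320 - 1082/7) · 1158 = 670482/7.
With the floor, 766 units are sold at 369. The supply price at q = 766 is 264, so PS = ½ · [(369 - 1082/7) + (369 - 264)] · 766 = 856388/7.
Change in producer surplus = 856388/7 - 670482/7 = 26558.

26558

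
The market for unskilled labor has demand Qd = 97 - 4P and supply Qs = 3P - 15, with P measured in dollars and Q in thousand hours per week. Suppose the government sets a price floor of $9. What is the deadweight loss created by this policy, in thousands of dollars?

Equilibrium: 97 - 4P = 3P - 15, so 112 = 7P and P* = 16, Q* = 33.
Since 9 is below P* = 16, the floor does not bind and the free-market outcome prevails.
Since the control does not bind, no trades are prevented and deadweight loss is zero.

0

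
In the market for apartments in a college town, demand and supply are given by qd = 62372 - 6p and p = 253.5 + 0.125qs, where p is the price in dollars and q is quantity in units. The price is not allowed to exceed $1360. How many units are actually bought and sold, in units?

Rearranging supply gives qs = 8p - 2028. In a free market, 62372 - 6p = 8p - 2028 gives the equilibrium p* = 4600, q* = 34772.
The ceiling of 1360 is below the equilibrium price 4600, so it binds.
At p = 1360: qd = 62372 - 6·1360 = 54212 and qs = 8·1360 - 2028 = 8852.
The quantity actually transacted is the short side, supply: 8852.

8852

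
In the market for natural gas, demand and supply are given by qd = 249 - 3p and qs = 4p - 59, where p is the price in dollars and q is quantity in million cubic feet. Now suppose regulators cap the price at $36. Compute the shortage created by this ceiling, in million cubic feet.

In a free market, 249 - 3p = 4p - 59 gives the equilibrium p* = 44, q* = 117.
Because the ceiling (36) lies below the market-clearing price, it is binding.
At p = 36: qd = 249 - 3·36 = 141 and qs = 4·36 - 59 = 85.
Shortage = qd - qs = 141 - 85 = 56.

56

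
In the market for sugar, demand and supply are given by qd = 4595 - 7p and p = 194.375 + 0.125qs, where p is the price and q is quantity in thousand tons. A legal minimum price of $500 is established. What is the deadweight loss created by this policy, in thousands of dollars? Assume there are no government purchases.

53156.25

Rearranging supply gives qs = 8p - 1555. Without the control the market clears where 4595 - 7p = 8p - 1555, i.e. p* = 410 and q* = 1725.
Because the floor (500) lies above the market-clearing price, it is binding.
At p = 500: qd = 4595 - 7·500 = 1095 and qs = 8·500 - 1555 = 2445.
Quantity traded falls to 1095. At q = 1095 the demand price is (4595 - 1095)/7 = 500 and the supply price is (1555 + 1095)/8 = 331.25.
Deadweight loss = ½ · (500 - 331.25) · (1725 - 1095) = ½ · 168.75 · 630 = 53156.25.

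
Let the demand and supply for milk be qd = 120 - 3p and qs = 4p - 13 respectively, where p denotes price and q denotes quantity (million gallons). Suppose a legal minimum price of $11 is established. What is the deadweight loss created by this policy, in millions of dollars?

Equilibrium: 120 - 3p = 4p - 13, so 133 = 7p and p* = 19, q* = 63.
Since 11 is below p* = 19, the floor does not bind and the free-market outcome prevails.
Since the control does not bind, no trades are prevented and deadweight loss is zero.

0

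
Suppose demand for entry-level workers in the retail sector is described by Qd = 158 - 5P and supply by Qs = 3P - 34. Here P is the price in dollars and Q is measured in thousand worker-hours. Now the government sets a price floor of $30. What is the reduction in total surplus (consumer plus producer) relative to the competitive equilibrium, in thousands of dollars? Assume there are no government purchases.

Equilibrium: 158 - 5P = 3P - 34, so 192 = 8P and P* = 24, Q* = 38.
Since 30 > 24, the floor is binding.
At P = 30: Qd = 158 - 5·30 = 8 and Qs = 3·30 - 34 = 56.
Quantity traded falls to 8. At Q = 8 the demand price is (158 - 8)/5 = 30 and the supply price is (34 + 8)/3 = 14.
Deadweight loss = ½ · (30 - 14) · (38 - 8) = ½ · 16 · 30 = 240.

240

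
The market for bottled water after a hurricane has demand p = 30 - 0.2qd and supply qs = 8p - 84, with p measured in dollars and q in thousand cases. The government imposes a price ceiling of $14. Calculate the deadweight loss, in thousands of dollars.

Rearranging demand gives qd = 150 - 5p. Without the control the market clears where 150 - 5p = 8p - 84, i.e. p* = 18 and q* = 60.
Because the ceiling (14) lies below the market-clearing price, it is binding.
At p = 14: qd = 150 - 5·14 = 80 and qs = 8·14 - 84 = 28.
Quantity traded falls to 28. At q = 28 the demand price is (150 - 28)/5 = 24.4 and the supply price is (84 + 28)/8 = 14.
Deadweight loss = ½ · (24.4 - 14) · (60 - 28) = ½ · 10.4 · 32 = 166.4.

166.4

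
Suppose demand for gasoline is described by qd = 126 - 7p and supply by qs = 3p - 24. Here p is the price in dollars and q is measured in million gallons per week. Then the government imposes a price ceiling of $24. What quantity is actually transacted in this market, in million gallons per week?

Equilibrium: 126 - 7p = 3p - 24, so 150 = 10p and p* = 15, q* = 21.
Since 24 is above p* = 15, the ceiling does not bind and the free-market outcome prevails.

21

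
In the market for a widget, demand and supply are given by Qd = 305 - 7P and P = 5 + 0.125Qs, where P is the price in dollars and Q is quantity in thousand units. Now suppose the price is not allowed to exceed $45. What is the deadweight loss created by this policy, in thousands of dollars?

Rearranging supply gives Qs = 8P - 40. Without the control the market clears where 305 - 7P = 8P - 40, i.e. P* = 23 and Q* = 144.
Since 45 is above P* = 23, the ceiling does not bind and the free-market outcome prevails.
Since the control does not bind, no trades are prevented and deadweight loss is zero.

0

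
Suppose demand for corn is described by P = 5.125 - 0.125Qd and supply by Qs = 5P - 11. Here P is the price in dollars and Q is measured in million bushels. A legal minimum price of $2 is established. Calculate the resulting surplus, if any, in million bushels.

0

Rearranging demand gives Qd = 41 - 8P. In a free market, 41 - 8P = 5P - 11 gives the equilibrium P* = 4, Q* = 9.
The floor of 2 is below the equilibrium price 4, so it is not binding; the market clears at P* = 4, Q* = 9.
Since the control does not bind, there is no surplus.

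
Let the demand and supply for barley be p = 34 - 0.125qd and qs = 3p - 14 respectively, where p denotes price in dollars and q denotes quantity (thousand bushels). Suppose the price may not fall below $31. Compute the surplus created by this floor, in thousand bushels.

55

Rearranging demand gives qd = 272 - 8p. Without the control the market clears where 272 - 8p = 3p - 14, i.e. p* = 26 and q* = 64.
Since 31 > 26, the floor is binding.
At p = 31: qd = 272 - 8·31 = 24 and qs = 3·31 - 14 = 79.
Surplus = qs - qd = 79 - 24 = 55.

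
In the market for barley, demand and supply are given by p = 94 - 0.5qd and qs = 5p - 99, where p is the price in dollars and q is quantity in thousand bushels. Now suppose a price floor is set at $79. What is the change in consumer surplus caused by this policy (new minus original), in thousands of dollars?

Rearranging demand gives qd = 188 - 2p. Without the control the market clears where 188 - 2p = 5p - 99, i.e. p* = 41 and q* = 106.
Because the floor (79) lies above the market-clearing price, it is binding.
At p = 79: qd = 188 - 2·79 = 30 and qs = 5·79 - 99 = 296.
Consumer surplus without the control is ½ · (94 - 41) · 106 = 2809.
With the floor, consumers buy 30 units at 79, so CS = ½ · (94 - 79) · 30 = 225.
Change in consumer surplus = 225 - 2809 = -2584.

-2584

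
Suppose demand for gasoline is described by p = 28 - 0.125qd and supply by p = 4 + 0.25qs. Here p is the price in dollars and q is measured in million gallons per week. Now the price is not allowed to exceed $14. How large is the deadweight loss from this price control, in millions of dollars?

108

Rearranging demand gives qd = 224 - 8p; rearranging supply gives qs = 4p - 16. Without the control the market clears where 224 - 8p = 4p - 16, i.e. p* = 20 and q* = 64.
The ceiling of 14 is below the equilibrium price 20, so it binds.
At p = 14: qd = 224 - 8·14 = 112 and qs = 4·14 - 16 = 40.
Quantity traded falls to 40. At q = 40 the demand price is (224 - 40)/8 = 23 and the supply price is (16 + 40)/4 = 14.
Deadweight loss = ½ · (23 - 14) · (64 - 40) = ½ · 9 · 24 = 108.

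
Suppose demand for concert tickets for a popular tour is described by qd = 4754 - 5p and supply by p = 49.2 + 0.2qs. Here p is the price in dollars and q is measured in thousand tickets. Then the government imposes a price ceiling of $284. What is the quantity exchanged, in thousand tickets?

Rearranging supply gives qs = 5p - 246. In a free market, 4754 - 5p = 5p - 246 gives the equilibrium p* = 500, q* = 2254.
Because the ceiling (284) lies below the market-clearing price, it is binding.
At p = 284: qd = 4754 - 5·284 = 3334 and qs = 5·284 - 246 = 1174.
The quantity actually transacted is the short side, supply: 1174.

1174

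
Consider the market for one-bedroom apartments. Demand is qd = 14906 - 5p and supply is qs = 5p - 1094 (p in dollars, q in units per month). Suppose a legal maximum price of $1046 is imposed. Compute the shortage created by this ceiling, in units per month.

In a free market, 14906 - 5p = 5p - 1094 gives the equilibrium p* = 1600, q* = 6906.
Because the ceiling (1046) lies below the market-clearing price, it is binding.
At p = 1046: qd = 14906 - 5·1046 = 9676 and qs = 5·1046 - 1094 = 4136.
Shortage = qd - qs = 9676 - 4136 = 5540.

5540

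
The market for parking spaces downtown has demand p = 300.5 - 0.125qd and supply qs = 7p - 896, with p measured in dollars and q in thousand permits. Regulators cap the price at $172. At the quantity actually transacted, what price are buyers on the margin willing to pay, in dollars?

Rearranging demand gives qd = 2404 - 8p. Setting quantity demanded equal to quantity supplied, 2404 - 8p = 7p - 896, gives p* = 220 and q* = 644.
The ceiling of 172 is below the equilibrium price 220, so it binds.
At p = 172: qd = 2404 - 8·172 = 1028 and qs = 7·172 - 896 = 308.
Only 308 units reach the market. On the demand curve, the marginal buyer's willingness to pay at q = 308 is (2404 - 308)/8 = 262.

262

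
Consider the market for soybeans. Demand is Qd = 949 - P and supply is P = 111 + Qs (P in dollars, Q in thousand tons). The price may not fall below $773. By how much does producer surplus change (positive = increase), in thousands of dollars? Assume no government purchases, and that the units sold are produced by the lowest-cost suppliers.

13243.5

Rearranging supply gives Qs = P - 111. Setting quantity demanded equal to quantity supplied, 949 - P = P - 111, gives P* = 530 and Q* = 419.
Because the floor (773) lies above the market-clearing price, it is binding.
At P = 773: Qd = 949 - 773 = 176 and Qs = 773 - 111 = 662.
Producer surplus without the control is ½ · (530 - 111) · 419 = 87780.5.
With the floor, 176 units are sold at 773. The supply price at Q = 176 is 287, so PS = ½ · [(773 - 111) + (773 - 287)] · 176 = 101024.
Change in producer surplus = 101024 - 87780.5 = 13243.5.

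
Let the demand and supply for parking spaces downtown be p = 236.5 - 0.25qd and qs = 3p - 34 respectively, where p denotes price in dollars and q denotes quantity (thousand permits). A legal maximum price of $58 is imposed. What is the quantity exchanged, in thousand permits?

140

Rearranging demand gives qd = 946 - 4p. Setting quantity demanded equal to quantity supplied, 946 - 4p = 3p - 34, gives p* = 140 and q* = 386.
Because the ceiling (58) lies below the market-clearing price, it is binding.
At p = 58: qd = 946 - 4·58 = 714 and qs = 3·58 - 34 = 140.
The quantity actually transacted is the short side, supply: 140.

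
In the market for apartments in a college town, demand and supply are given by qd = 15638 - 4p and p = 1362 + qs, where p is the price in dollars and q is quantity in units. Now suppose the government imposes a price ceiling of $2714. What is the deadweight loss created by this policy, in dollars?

294122.5

Rearranging supply gives qs = p - 1362. In a free market, 15638 - 4p = p - 1362 gives the equilibrium p* = 3400, q* = 2038.
Since 2714 < 3400, the ceiling is binding.
At p = 2714: qd = 15638 - 4·2714 = 4782 and qs = 2714 - 1362 = 1352.
Quantity traded falls to 1352. At q = 1352 the demand price is (15638 - 1352)/4 = 3571.5 and the supply price is 1362 + 1352 = 2714.
Deadweight loss = ½ · (3571.5 - 2714) · (2038 - 1352) = ½ · 857.5 · 686 = 294122.5.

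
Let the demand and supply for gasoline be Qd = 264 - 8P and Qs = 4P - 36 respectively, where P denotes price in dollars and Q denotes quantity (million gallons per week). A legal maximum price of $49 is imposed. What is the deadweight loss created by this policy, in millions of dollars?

Setting quantity demanded equal to quantity supplied, 264 - 8P = 4P - 36, gives P* = 25 and Q* = 64.
The ceiling of 49 is above the equilibrium price 25, so it is not binding; the market clears at P* = 25, Q* = 64.
Since the control does not bind, no trades are prevented and deadweight loss is zero.

0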